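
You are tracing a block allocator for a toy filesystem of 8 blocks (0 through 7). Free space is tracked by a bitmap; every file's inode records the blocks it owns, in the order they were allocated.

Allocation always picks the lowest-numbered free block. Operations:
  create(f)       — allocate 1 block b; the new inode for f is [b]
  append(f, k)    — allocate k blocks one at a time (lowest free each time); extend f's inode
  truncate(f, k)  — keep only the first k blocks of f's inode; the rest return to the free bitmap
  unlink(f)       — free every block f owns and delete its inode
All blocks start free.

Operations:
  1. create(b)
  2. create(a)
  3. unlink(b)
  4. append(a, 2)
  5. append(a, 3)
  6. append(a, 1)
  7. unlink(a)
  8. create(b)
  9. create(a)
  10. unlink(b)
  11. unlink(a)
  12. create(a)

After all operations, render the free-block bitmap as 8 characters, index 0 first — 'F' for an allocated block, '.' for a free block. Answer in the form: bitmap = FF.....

  1. create(b)  ⇒  F.......  {b→[0]}
  2. create(a)  ⇒  FF......  {a→[1]; b→[0]}
  3. unlink(b)  ⇒  .F......  {a→[1]}
  4. append(a, 2)  ⇒  FFF.....  {a→[1, 0, 2]}
  5. append(a, 3)  ⇒  FFFFFF..  {a→[1, 0, 2, 3, 4, 5]}
  6. append(a, 1)  ⇒  FFFFFFF.  {a→[1, 0, 2, 3, 4, 5, 6]}
  7. unlink(a)  ⇒  ........  {}
  8. create(b)  ⇒  F.......  {b→[0]}
  9. create(a)  ⇒  FF......  {a→[1]; b→[0]}
  10. unlink(b)  ⇒  .F......  {a→[1]}
  11. unlink(a)  ⇒  ........  {}
  12. create(a)  ⇒  F.......  {a→[0]}

bitmap = F.......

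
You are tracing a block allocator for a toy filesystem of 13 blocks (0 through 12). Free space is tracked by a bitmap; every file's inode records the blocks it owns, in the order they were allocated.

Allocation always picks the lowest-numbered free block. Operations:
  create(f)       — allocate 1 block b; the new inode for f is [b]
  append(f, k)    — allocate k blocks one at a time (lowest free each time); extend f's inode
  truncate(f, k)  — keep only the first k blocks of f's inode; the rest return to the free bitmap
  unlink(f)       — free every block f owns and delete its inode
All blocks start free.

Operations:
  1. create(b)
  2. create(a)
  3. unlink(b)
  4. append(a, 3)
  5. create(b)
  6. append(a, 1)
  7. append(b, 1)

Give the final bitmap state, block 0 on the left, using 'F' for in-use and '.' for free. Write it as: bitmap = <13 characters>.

bitmap = FFFFFFF......

create(b): bitmap=F............ | b=[0]
create(a): bitmap=FF........... | a=[1] b=[0]
unlink(b): bitmap=.F........... | a=[1]
append(a, 3): bitmap=FFFF......... | a=[1, 0, 2, 3]
create(b): bitmap=FFFFF........ | a=[1, 0, 2, 3] b=[4]
append(a, 1): bitmap=FFFFFF....... | a=[1, 0, 2, 3, 5] b=[4]
append(b, 1): bitmap=FFFFFFF...... | a=[1, 0, 2, 3, 5] b=[4, 6]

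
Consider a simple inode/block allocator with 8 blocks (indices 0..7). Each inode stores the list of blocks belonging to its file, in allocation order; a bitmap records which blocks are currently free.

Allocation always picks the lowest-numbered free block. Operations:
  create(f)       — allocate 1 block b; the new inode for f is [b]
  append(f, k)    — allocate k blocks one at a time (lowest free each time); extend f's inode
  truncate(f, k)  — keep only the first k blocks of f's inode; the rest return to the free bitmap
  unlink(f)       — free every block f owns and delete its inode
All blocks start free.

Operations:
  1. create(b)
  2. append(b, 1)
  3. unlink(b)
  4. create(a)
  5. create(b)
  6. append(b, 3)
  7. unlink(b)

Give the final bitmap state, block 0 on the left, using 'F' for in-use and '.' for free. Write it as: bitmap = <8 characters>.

bitmap = F.......

after create(b) → b:[0]  free=[F.......]
after append(b, 1) → b:[0, 1]  free=[FF......]
after unlink(b) →   free=[........]
after create(a) → a:[0]  free=[F.......]
after create(b) → a:[0], b:[1]  free=[FF......]
after append(b, 3) → a:[0], b:[1, 2, 3, 4]  free=[FFFFF...]
after unlink(b) → a:[0]  free=[F.......]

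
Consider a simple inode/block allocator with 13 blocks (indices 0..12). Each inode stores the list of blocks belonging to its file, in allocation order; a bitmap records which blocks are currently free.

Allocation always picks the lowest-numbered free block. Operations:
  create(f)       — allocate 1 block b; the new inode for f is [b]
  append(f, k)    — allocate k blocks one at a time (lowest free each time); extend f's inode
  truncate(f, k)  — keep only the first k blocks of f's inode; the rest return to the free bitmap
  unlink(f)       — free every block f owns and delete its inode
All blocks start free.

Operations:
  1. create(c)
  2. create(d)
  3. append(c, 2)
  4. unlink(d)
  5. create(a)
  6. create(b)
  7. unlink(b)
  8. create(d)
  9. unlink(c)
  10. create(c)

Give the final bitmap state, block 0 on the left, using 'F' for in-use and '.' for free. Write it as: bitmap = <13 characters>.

bitmap = FF..F........

  1. create(c)  ⇒  F............  {c→[0]}
  2. create(d)  ⇒  FF...........  {c→[0]; d→[1]}
  3. append(c, 2)  ⇒  FFFF.........  {c→[0, 2, 3]; d→[1]}
  4. unlink(d)  ⇒  F.FF.........  {c→[0, 2, 3]}
  5. create(a)  ⇒  FFFF.........  {a→[1]; c→[0, 2, 3]}
  6. create(b)  ⇒  FFFFF........  {a→[1]; b→[4]; c→[0, 2, 3]}
  7. unlink(b)  ⇒  FFFF.........  {a→[1]; c→[0, 2, 3]}
  8. create(d)  ⇒  FFFFF........  {a→[1]; c→[0, 2, 3]; d→[4]}
  9. unlink(c)  ⇒  .F..F........  {a→[1]; d→[4]}
  10. create(c)  ⇒  FF..F........  {a→[1]; c→[0]; d→[4]}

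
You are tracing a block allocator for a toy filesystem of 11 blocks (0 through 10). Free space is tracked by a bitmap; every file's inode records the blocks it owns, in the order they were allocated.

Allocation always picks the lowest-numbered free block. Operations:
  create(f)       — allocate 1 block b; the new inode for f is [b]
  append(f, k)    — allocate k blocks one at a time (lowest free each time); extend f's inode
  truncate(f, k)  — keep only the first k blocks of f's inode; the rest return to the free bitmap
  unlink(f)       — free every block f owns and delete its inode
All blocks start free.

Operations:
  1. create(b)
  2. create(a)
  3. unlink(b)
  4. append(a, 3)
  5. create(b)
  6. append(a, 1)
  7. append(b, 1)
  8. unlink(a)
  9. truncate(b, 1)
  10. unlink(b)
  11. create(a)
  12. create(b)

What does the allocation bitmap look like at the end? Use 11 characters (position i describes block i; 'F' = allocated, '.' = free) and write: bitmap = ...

bitmap = FF.........

after create(b) → b:[0]  free=[F..........]
after create(a) → a:[1], b:[0]  free=[FF.........]
after unlink(b) → a:[1]  free=[.F.........]
after append(a, 3) → a:[1, 0, 2, 3]  free=[FFFF.......]
after create(b) → a:[1, 0, 2, 3], b:[4]  free=[FFFFF......]
after append(a, 1) → a:[1, 0, 2, 3, 5], b:[4]  free=[FFFFFF.....]
after append(b, 1) → a:[1, 0, 2, 3, 5], b:[4, 6]  free=[FFFFFFF....]
after unlink(a) → b:[4, 6]  free=[....F.F....]
after truncate(b, 1) → b:[4]  free=[....F......]
after unlink(b) →   free=[...........]
after create(a) → a:[0]  free=[F..........]
after create(b) → a:[0], b:[1]  free=[FF.........]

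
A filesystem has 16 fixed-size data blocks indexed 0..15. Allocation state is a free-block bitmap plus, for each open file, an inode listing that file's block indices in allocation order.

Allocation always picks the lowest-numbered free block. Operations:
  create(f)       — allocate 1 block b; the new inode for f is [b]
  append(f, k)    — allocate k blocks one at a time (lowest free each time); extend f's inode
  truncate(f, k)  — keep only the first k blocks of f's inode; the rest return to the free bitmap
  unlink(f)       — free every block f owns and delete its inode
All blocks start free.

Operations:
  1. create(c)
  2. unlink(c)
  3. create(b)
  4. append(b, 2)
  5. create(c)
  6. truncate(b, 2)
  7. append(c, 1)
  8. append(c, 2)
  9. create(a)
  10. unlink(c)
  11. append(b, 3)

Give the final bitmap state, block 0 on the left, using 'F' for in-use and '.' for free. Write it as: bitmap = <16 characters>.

bitmap = FFFFF.F.........

after create(c) → c:[0]  free=[F...............]
after unlink(c) →   free=[................]
after create(b) → b:[0]  free=[F...............]
after append(b, 2) → b:[0, 1, 2]  free=[FFF.............]
after create(c) → b:[0, 1, 2], c:[3]  free=[FFFF............]
after truncate(b, 2) → b:[0, 1], c:[3]  free=[FF.F............]
after append(c, 1) → b:[0, 1], c:[3, 2]  free=[FFFF............]
after append(c, 2) → b:[0, 1], c:[3, 2, 4, 5]  free=[FFFFFF..........]
after create(a) → a:[6], b:[0, 1], c:[3, 2, 4, 5]  free=[FFFFFFF.........]
after unlink(c) → a:[6], b:[0, 1]  free=[FF....F.........]
after append(b, 3) → a:[6], b:[0, 1, 2, 3, 4]  free=[FFFFF.F.........]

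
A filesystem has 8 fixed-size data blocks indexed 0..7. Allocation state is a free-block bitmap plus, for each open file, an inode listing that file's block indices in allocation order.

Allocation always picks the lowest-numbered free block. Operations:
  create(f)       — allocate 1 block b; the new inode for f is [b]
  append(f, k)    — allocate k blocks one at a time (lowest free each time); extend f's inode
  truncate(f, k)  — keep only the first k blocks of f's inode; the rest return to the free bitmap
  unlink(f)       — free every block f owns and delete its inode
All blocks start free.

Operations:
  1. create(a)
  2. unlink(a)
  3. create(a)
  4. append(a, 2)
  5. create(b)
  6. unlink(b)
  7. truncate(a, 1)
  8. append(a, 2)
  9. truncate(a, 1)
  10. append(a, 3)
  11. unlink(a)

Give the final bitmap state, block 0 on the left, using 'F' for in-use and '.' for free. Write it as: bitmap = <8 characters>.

bitmap = ........

[1] create(a) — a=0 (map F.......)
[2] unlink(a) —  (map ........)
[3] create(a) — a=0 (map F.......)
[4] append(a, 2) — a=0,1,2 (map FFF.....)
[5] create(b) — a=0,1,2 b=3 (map FFFF....)
[6] unlink(b) — a=0,1,2 (map FFF.....)
[7] truncate(a, 1) — a=0 (map F.......)
[8] append(a, 2) — a=0,1,2 (map FFF.....)
[9] truncate(a, 1) — a=0 (map F.......)
[10] append(a, 3) — a=0,1,2,3 (map FFFF....)
[11] unlink(a) —  (map ........)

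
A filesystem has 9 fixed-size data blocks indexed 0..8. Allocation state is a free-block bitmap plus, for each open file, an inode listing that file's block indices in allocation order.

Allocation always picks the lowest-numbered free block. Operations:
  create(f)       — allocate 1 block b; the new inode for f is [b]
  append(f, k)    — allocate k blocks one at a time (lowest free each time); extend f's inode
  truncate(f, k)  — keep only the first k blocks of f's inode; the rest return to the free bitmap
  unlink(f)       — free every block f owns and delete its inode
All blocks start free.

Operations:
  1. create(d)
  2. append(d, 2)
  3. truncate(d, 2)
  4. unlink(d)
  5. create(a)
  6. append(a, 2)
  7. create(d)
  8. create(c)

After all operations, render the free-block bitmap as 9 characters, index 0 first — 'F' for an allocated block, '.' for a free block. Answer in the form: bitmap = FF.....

bitmap = FFFFF....

  1. create(d)  ⇒  F........  {d→[0]}
  2. append(d, 2)  ⇒  FFF......  {d→[0, 1, 2]}
  3. truncate(d, 2)  ⇒  FF.......  {d→[0, 1]}
  4. unlink(d)  ⇒  .........  {}
  5. create(a)  ⇒  F........  {a→[0]}
  6. append(a, 2)  ⇒  FFF......  {a→[0, 1, 2]}
  7. create(d)  ⇒  FFFF.....  {a→[0, 1, 2]; d→[3]}
  8. create(c)  ⇒  FFFFF....  {a→[0, 1, 2]; c→[4]; d→[3]}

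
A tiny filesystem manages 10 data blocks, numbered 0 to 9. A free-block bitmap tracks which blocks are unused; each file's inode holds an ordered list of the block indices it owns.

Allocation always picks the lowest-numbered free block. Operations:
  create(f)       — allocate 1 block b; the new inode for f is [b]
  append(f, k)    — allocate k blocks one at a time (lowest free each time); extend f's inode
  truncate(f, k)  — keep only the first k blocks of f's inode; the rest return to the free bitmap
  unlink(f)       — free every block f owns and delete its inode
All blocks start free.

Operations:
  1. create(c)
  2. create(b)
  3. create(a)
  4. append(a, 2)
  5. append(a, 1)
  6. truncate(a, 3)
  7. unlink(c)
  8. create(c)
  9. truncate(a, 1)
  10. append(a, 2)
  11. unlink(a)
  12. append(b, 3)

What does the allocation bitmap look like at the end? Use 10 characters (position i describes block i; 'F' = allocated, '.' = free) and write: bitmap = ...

create(c): bitmap=F......... | c=[0]
create(b): bitmap=FF........ | b=[1] c=[0]
create(a): bitmap=FFF....... | a=[2] b=[1] c=[0]
append(a, 2): bitmap=FFFFF..... | a=[2, 3, 4] b=[1] c=[0]
append(a, 1): bitmap=FFFFFF.... | a=[2, 3, 4, 5] b=[1] c=[0]
truncate(a, 3): bitmap=FFFFF..... | a=[2, 3, 4] b=[1] c=[0]
unlink(c): bitmap=.FFFF..... | a=[2, 3, 4] b=[1]
create(c): bitmap=FFFFF..... | a=[2, 3, 4] b=[1] c=[0]
truncate(a, 1): bitmap=FFF....... | a=[2] b=[1] c=[0]
append(a, 2): bitmap=FFFFF..... | a=[2, 3, 4] b=[1] c=[0]
unlink(a): bitmap=FF........ | b=[1] c=[0]
append(b, 3): bitmap=FFFFF..... | b=[1, 2, 3, 4] c=[0]

bitmap = FFFFF.....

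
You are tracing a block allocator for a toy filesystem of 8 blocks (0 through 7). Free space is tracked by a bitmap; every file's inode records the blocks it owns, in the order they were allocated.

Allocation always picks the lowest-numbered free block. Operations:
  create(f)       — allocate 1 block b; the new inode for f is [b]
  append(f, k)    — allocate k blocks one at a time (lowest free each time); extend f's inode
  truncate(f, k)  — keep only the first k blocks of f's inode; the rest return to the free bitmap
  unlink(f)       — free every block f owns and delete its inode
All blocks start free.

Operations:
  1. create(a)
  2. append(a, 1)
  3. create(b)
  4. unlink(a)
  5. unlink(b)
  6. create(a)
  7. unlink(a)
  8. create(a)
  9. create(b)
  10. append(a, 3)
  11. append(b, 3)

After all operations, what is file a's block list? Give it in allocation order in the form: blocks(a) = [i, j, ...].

blocks(a) = [0, 2, 3, 4]

create(a): bitmap=F....... | a=[0]
append(a, 1): bitmap=FF...... | a=[0, 1]
create(b): bitmap=FFF..... | a=[0, 1] b=[2]
unlink(a): bitmap=..F..... | b=[2]
unlink(b): bitmap=........ | 
create(a): bitmap=F....... | a=[0]
unlink(a): bitmap=........ | 
create(a): bitmap=F....... | a=[0]
create(b): bitmap=FF...... | a=[0] b=[1]
append(a, 3): bitmap=FFFFF... | a=[0, 2, 3, 4] b=[1]
append(b, 3): bitmap=FFFFFFFF | a=[0, 2, 3, 4] b=[1, 5, 6, 7]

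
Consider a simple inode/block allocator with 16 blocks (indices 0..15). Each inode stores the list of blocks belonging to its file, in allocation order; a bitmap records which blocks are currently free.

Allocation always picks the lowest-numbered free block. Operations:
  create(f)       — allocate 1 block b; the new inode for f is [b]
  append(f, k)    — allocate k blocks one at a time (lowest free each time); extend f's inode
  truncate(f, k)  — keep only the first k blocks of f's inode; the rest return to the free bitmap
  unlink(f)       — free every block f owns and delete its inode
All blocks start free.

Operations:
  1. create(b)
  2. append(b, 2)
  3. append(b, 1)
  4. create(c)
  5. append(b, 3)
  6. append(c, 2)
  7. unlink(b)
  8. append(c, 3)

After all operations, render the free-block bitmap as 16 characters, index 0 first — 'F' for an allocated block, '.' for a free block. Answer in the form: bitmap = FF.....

  1. create(b)  ⇒  F...............  {b→[0]}
  2. append(b, 2)  ⇒  FFF.............  {b→[0, 1, 2]}
  3. append(b, 1)  ⇒  FFFF............  {b→[0, 1, 2, 3]}
  4. create(c)  ⇒  FFFFF...........  {b→[0, 1, 2, 3]; c→[4]}
  5. append(b, 3)  ⇒  FFFFFFFF........  {b→[0, 1, 2, 3, 5, 6, 7]; c→[4]}
  6. append(c, 2)  ⇒  FFFFFFFFFF......  {b→[0, 1, 2, 3, 5, 6, 7]; c→[4, 8, 9]}
  7. unlink(b)  ⇒  ....F...FF......  {c→[4, 8, 9]}
  8. append(c, 3)  ⇒  FFF.F...FF......  {c→[4, 8, 9, 0, 1, 2]}

bitmap = FFF.F...FF......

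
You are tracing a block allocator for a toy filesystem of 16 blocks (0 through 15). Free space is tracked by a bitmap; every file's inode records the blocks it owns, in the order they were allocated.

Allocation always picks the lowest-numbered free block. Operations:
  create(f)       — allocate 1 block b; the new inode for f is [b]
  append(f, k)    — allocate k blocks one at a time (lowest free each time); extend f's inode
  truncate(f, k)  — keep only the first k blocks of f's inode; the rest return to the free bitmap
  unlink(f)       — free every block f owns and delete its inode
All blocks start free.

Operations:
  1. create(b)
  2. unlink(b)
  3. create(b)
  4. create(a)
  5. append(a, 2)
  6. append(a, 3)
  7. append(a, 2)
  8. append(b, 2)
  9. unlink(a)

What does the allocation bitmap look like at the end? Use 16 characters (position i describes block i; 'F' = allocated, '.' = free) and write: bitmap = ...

after create(b) → b:[0]  free=[F...............]
after unlink(b) →   free=[................]
after create(b) → b:[0]  free=[F...............]
after create(a) → a:[1], b:[0]  free=[FF..............]
after append(a, 2) → a:[1, 2, 3], b:[0]  free=[FFFF............]
after append(a, 3) → a:[1, 2, 3, 4, 5, 6], b:[0]  free=[FFFFFFF.........]
after append(a, 2) → a:[1, 2, 3, 4, 5, 6, 7, 8], b:[0]  free=[FFFFFFFFF.......]
after append(b, 2) → a:[1, 2, 3, 4, 5, 6, 7, 8], b:[0, 9, 10]  free=[FFFFFFFFFFF.....]
after unlink(a) → b:[0, 9, 10]  free=[F........FF.....]

bitmap = F........FF.....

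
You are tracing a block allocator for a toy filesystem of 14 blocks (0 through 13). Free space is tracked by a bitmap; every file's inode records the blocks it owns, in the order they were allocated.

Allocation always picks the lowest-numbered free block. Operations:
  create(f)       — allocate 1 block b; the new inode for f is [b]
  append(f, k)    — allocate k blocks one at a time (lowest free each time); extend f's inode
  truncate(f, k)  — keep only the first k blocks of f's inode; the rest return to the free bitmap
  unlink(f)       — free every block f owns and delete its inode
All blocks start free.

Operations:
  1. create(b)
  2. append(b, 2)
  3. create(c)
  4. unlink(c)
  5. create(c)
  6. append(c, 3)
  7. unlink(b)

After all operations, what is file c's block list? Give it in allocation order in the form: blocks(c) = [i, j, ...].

blocks(c) = [3, 4, 5, 6]

[1] create(b) — b=0 (map F.............)
[2] append(b, 2) — b=0,1,2 (map FFF...........)
[3] create(c) — b=0,1,2 c=3 (map FFFF..........)
[4] unlink(c) — b=0,1,2 (map FFF...........)
[5] create(c) — b=0,1,2 c=3 (map FFFF..........)
[6] append(c, 3) — b=0,1,2 c=3,4,5,6 (map FFFFFFF.......)
[7] unlink(b) — c=3,4,5,6 (map ...FFFF.......)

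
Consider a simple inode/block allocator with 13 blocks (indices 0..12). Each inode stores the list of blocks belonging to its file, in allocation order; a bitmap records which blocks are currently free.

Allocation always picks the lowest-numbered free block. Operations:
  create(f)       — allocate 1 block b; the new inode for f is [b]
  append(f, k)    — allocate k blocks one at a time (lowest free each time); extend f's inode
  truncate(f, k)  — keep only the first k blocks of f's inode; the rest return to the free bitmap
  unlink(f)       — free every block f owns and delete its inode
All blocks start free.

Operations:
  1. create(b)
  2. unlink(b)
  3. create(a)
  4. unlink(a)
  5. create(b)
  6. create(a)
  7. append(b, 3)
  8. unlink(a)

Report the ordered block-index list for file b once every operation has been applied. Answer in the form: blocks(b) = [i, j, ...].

blocks(b) = [0, 2, 3, 4]

[1] create(b) — b=0 (map F............)
[2] unlink(b) —  (map .............)
[3] create(a) — a=0 (map F............)
[4] unlink(a) —  (map .............)
[5] create(b) — b=0 (map F............)
[6] create(a) — a=1 b=0 (map FF...........)
[7] append(b, 3) — a=1 b=0,2,3,4 (map FFFFF........)
[8] unlink(a) — b=0,2,3,4 (map F.FFF........)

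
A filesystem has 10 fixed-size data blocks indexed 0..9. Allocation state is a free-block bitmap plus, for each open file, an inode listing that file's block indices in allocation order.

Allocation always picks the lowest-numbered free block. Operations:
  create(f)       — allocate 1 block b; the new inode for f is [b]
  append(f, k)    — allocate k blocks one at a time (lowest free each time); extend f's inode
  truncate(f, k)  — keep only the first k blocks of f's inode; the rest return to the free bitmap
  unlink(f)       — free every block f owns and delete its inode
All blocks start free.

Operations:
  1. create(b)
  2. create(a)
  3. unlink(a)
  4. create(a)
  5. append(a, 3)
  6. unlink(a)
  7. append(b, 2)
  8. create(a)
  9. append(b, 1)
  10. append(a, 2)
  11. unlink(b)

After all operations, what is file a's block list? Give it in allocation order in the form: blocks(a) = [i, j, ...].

blocks(a) = [3, 5, 6]

after create(b) → b:[0]  free=[F.........]
after create(a) → a:[1], b:[0]  free=[FF........]
after unlink(a) → b:[0]  free=[F.........]
after create(a) → a:[1], b:[0]  free=[FF........]
after append(a, 3) → a:[1, 2, 3, 4], b:[0]  free=[FFFFF.....]
after unlink(a) → b:[0]  free=[F.........]
after append(b, 2) → b:[0, 1, 2]  free=[FFF.......]
after create(a) → a:[3], b:[0, 1, 2]  free=[FFFF......]
after append(b, 1) → a:[3], b:[0, 1, 2, 4]  free=[FFFFF.....]
after append(a, 2) → a:[3, 5, 6], b:[0, 1, 2, 4]  free=[FFFFFFF...]
after unlink(b) → a:[3, 5, 6]  free=[...F.FF...]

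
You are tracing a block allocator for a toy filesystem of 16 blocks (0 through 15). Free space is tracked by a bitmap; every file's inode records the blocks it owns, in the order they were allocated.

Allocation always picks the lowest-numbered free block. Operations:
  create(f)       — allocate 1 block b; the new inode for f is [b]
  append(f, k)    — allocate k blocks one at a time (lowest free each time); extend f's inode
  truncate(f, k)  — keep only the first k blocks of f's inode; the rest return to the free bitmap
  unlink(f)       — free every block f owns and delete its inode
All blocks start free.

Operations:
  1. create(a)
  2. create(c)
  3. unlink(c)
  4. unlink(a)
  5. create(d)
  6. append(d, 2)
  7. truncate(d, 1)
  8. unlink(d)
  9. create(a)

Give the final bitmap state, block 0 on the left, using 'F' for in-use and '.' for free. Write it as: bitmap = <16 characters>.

bitmap = F...............

  1. create(a)  ⇒  F...............  {a→[0]}
  2. create(c)  ⇒  FF..............  {a→[0]; c→[1]}
  3. unlink(c)  ⇒  F...............  {a→[0]}
  4. unlink(a)  ⇒  ................  {}
  5. create(d)  ⇒  F...............  {d→[0]}
  6. append(d, 2)  ⇒  FFF.............  {d→[0, 1, 2]}
  7. truncate(d, 1)  ⇒  F...............  {d→[0]}
  8. unlink(d)  ⇒  ................  {}
  9. create(a)  ⇒  F...............  {a→[0]}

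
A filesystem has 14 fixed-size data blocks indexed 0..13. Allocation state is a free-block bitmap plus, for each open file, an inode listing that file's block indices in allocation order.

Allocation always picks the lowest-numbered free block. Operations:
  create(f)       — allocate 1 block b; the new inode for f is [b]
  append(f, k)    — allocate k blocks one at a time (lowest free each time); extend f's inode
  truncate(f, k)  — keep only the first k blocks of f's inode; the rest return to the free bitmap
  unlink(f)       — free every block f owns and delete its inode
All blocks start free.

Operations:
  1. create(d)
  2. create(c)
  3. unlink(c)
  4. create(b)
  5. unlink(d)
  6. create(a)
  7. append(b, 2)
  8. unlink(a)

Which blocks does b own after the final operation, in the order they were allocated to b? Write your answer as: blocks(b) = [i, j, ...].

  1. create(d)  ⇒  F.............  {d→[0]}
  2. create(c)  ⇒  FF............  {c→[1]; d→[0]}
  3. unlink(c)  ⇒  F.............  {d→[0]}
  4. create(b)  ⇒  FF............  {b→[1]; d→[0]}
  5. unlink(d)  ⇒  .F............  {b→[1]}
  6. create(a)  ⇒  FF............  {a→[0]; b→[1]}
  7. append(b, 2)  ⇒  FFFF..........  {a→[0]; b→[1, 2, 3]}
  8. unlink(a)  ⇒  .FFF..........  {b→[1, 2, 3]}

blocks(b) = [1, 2, 3]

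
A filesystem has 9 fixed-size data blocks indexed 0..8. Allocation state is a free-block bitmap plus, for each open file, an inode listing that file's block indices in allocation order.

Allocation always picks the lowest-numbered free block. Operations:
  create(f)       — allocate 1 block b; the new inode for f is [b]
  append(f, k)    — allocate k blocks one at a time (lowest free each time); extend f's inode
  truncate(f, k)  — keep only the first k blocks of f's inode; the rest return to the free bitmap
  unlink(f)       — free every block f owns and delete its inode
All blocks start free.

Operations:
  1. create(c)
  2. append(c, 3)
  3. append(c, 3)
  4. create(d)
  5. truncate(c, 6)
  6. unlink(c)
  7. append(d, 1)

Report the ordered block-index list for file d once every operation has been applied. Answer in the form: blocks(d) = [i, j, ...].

blocks(d) = [7, 0]

  1. create(c)  ⇒  F........  {c→[0]}
  2. append(c, 3)  ⇒  FFFF.....  {c→[0, 1, 2, 3]}
  3. append(c, 3)  ⇒  FFFFFFF..  {c→[0, 1, 2, 3, 4, 5, 6]}
  4. create(d)  ⇒  FFFFFFFF.  {c→[0, 1, 2, 3, 4, 5, 6]; d→[7]}
  5. truncate(c, 6)  ⇒  FFFFFF.F.  {c→[0, 1, 2, 3, 4, 5]; d→[7]}
  6. unlink(c)  ⇒  .......F.  {d→[7]}
  7. append(d, 1)  ⇒  F......F.  {d→[7, 0]}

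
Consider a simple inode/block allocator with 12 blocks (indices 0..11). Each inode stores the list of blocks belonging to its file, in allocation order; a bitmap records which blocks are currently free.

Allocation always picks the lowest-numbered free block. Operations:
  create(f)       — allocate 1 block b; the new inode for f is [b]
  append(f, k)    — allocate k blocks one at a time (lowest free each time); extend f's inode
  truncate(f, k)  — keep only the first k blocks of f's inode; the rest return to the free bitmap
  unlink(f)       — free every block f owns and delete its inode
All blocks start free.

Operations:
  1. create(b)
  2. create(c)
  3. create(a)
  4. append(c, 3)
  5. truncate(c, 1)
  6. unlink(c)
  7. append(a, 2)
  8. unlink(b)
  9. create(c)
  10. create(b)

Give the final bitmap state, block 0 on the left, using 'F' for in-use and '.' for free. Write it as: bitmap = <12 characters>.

[1] create(b) — b=0 (map F...........)
[2] create(c) — b=0 c=1 (map FF..........)
[3] create(a) — a=2 b=0 c=1 (map FFF.........)
[4] append(c, 3) — a=2 b=0 c=1,3,4,5 (map FFFFFF......)
[5] truncate(c, 1) — a=2 b=0 c=1 (map FFF.........)
[6] unlink(c) — a=2 b=0 (map F.F.........)
[7] append(a, 2) — a=2,1,3 b=0 (map FFFF........)
[8] unlink(b) — a=2,1,3 (map .FFF........)
[9] create(c) — a=2,1,3 c=0 (map FFFF........)
[10] create(b) — a=2,1,3 b=4 c=0 (map FFFFF.......)

bitmap = FFFFF.......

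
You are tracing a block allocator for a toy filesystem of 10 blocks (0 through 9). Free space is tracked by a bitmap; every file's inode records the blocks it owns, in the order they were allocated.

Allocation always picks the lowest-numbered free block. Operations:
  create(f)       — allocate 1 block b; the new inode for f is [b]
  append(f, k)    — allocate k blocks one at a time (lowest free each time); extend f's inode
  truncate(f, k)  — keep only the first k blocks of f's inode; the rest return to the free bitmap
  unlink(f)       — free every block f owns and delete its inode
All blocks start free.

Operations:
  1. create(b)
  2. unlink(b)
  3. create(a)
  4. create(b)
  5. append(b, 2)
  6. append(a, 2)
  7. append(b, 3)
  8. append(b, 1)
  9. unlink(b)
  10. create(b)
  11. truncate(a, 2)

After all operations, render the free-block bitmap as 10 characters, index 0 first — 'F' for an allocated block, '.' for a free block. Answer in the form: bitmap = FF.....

bitmap = FF..F.....

after create(b) → b:[0]  free=[F.........]
after unlink(b) →   free=[..........]
after create(a) → a:[0]  free=[F.........]
after create(b) → a:[0], b:[1]  free=[FF........]
after append(b, 2) → a:[0], b:[1, 2, 3]  free=[FFFF......]
after append(a, 2) → a:[0, 4, 5], b:[1, 2, 3]  free=[FFFFFF....]
after append(b, 3) → a:[0, 4, 5], b:[1, 2, 3, 6, 7, 8]  free=[FFFFFFFFF.]
after append(b, 1) → a:[0, 4, 5], b:[1, 2, 3, 6, 7, 8, 9]  free=[FFFFFFFFFF]
after unlink(b) → a:[0, 4, 5]  free=[F...FF....]
after create(b) → a:[0, 4, 5], b:[1]  free=[FF..FF....]
after truncate(a, 2) → a:[0, 4], b:[1]  free=[FF..F.....]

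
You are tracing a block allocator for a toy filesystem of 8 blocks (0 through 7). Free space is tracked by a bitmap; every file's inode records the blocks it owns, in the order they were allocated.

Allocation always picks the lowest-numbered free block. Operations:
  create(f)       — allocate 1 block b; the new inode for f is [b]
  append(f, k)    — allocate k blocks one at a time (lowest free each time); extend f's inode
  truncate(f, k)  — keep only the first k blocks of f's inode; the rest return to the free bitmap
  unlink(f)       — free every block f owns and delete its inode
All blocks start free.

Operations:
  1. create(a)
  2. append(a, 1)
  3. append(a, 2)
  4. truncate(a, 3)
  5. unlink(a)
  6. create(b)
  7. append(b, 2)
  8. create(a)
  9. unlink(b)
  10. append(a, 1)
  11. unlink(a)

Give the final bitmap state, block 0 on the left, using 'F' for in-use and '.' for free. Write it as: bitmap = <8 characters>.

bitmap = ........

after create(a) → a:[0]  free=[F.......]
after append(a, 1) → a:[0, 1]  free=[FF......]
after append(a, 2) → a:[0, 1, 2, 3]  free=[FFFF....]
after truncate(a, 3) → a:[0, 1, 2]  free=[FFF.....]
after unlink(a) →   free=[........]
after create(b) → b:[0]  free=[F.......]
after append(b, 2) → b:[0, 1, 2]  free=[FFF.....]
after create(a) → a:[3], b:[0, 1, 2]  free=[FFFF....]
after unlink(b) → a:[3]  free=[...F....]
after append(a, 1) → a:[3, 0]  free=[F..F....]
after unlink(a) →   free=[........]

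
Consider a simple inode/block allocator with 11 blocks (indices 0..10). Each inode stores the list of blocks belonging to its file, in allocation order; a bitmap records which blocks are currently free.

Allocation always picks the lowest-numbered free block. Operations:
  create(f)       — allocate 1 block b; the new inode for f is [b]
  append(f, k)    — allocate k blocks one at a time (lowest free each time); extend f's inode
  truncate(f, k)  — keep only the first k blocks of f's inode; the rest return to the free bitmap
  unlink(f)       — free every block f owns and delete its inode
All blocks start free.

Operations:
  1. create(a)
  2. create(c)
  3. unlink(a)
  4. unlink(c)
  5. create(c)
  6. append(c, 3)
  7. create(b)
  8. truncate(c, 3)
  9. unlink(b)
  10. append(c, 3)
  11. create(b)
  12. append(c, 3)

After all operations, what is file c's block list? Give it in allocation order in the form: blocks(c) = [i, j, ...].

after create(a) → a:[0]  free=[F..........]
after create(c) → a:[0], c:[1]  free=[FF.........]
after unlink(a) → c:[1]  free=[.F.........]
after unlink(c) →   free=[...........]
after create(c) → c:[0]  free=[F..........]
after append(c, 3) → c:[0, 1, 2, 3]  free=[FFFF.......]
after create(b) → b:[4], c:[0, 1, 2, 3]  free=[FFFFF......]
after truncate(c, 3) → b:[4], c:[0, 1, 2]  free=[FFF.F......]
after unlink(b) → c:[0, 1, 2]  free=[FFF........]
after append(c, 3) → c:[0, 1, 2, 3, 4, 5]  free=[FFFFFF.....]
after create(b) → b:[6], c:[0, 1, 2, 3, 4, 5]  free=[FFFFFFF....]
after append(c, 3) → b:[6], c:[0, 1, 2, 3, 4, 5, 7, 8, 9]  free=[FFFFFFFFFF.]

blocks(c) = [0, 1, 2, 3, 4, 5, 7, 8, 9]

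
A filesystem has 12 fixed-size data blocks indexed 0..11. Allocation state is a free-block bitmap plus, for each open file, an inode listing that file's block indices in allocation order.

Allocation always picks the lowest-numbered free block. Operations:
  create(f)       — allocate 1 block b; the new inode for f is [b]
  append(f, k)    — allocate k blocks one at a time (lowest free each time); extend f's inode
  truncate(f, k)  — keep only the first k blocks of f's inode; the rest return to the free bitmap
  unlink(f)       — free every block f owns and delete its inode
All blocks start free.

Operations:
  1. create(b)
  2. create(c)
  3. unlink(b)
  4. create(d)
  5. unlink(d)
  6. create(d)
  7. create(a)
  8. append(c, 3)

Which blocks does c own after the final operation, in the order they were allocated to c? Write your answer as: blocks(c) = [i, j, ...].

  1. create(b)  ⇒  F...........  {b→[0]}
  2. create(c)  ⇒  FF..........  {b→[0]; c→[1]}
  3. unlink(b)  ⇒  .F..........  {c→[1]}
  4. create(d)  ⇒  FF..........  {c→[1]; d→[0]}
  5. unlink(d)  ⇒  .F..........  {c→[1]}
  6. create(d)  ⇒  FF..........  {c→[1]; d→[0]}
  7. create(a)  ⇒  FFF.........  {a→[2]; c→[1]; d→[0]}
  8. append(c, 3)  ⇒  FFFFFF......  {a→[2]; c→[1, 3, 4, 5]; d→[0]}

blocks(c) = [1, 3, 4, 5]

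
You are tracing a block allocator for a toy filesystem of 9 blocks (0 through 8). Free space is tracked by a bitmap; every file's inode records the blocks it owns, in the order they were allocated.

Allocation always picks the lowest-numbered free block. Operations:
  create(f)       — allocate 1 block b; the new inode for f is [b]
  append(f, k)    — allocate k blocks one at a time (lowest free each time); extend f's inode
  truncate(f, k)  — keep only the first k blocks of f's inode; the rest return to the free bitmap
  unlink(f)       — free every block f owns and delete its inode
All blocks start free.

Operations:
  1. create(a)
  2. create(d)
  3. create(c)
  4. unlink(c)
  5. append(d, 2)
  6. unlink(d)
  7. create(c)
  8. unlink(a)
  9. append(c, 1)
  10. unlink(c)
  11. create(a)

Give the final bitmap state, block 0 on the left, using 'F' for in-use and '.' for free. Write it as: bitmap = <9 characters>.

create(a): bitmap=F........ | a=[0]
create(d): bitmap=FF....... | a=[0] d=[1]
create(c): bitmap=FFF...... | a=[0] c=[2] d=[1]
unlink(c): bitmap=FF....... | a=[0] d=[1]
append(d, 2): bitmap=FFFF..... | a=[0] d=[1, 2, 3]
unlink(d): bitmap=F........ | a=[0]
create(c): bitmap=FF....... | a=[0] c=[1]
unlink(a): bitmap=.F....... | c=[1]
append(c, 1): bitmap=FF....... | c=[1, 0]
unlink(c): bitmap=......... | 
create(a): bitmap=F........ | a=[0]

bitmap = F........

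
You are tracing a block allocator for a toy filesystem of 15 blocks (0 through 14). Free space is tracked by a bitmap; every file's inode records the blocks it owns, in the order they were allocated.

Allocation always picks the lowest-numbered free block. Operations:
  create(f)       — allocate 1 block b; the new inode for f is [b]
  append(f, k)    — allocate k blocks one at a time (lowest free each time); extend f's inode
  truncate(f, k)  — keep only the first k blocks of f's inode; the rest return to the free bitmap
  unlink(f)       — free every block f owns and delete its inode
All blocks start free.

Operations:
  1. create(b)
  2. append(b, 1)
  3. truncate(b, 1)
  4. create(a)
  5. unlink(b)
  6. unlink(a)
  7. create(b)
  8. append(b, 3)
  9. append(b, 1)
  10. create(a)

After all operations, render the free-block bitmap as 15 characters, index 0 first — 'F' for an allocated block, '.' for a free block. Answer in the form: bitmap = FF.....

bitmap = FFFFFF.........

  1. create(b)  ⇒  F..............  {b→[0]}
  2. append(b, 1)  ⇒  FF.............  {b→[0, 1]}
  3. truncate(b, 1)  ⇒  F..............  {b→[0]}
  4. create(a)  ⇒  FF.............  {a→[1]; b→[0]}
  5. unlink(b)  ⇒  .F.............  {a→[1]}
  6. unlink(a)  ⇒  ...............  {}
  7. create(b)  ⇒  F..............  {b→[0]}
  8. append(b, 3)  ⇒  FFFF...........  {b→[0, 1, 2, 3]}
  9. append(b, 1)  ⇒  FFFFF..........  {b→[0, 1, 2, 3, 4]}
  10. create(a)  ⇒  FFFFFF.........  {a→[5]; b→[0, 1, 2, 3, 4]}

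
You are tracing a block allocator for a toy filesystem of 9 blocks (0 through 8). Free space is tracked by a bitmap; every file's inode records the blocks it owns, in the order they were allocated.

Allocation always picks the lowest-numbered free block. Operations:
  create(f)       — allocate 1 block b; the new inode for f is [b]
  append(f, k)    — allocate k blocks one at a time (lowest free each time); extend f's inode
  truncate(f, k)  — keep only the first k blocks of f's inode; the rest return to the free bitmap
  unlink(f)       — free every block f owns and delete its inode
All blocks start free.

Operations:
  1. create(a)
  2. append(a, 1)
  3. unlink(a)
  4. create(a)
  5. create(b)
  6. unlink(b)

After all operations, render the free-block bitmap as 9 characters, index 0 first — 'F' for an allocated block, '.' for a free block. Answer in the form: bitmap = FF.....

[1] create(a) — a=0 (map F........)
[2] append(a, 1) — a=0,1 (map FF.......)
[3] unlink(a) —  (map .........)
[4] create(a) — a=0 (map F........)
[5] create(b) — a=0 b=1 (map FF.......)
[6] unlink(b) — a=0 (map F........)

bitmap = F........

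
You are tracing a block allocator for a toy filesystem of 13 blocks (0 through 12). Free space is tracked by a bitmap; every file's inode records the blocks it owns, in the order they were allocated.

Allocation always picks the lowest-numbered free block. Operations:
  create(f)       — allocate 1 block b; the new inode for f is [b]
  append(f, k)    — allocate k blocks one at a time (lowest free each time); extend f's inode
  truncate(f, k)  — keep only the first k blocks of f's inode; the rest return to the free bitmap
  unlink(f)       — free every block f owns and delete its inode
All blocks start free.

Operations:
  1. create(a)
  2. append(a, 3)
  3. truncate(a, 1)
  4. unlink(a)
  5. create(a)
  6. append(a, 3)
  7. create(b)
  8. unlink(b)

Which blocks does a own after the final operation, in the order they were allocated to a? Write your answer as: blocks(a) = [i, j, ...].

after create(a) → a:[0]  free=[F............]
after append(a, 3) → a:[0, 1, 2, 3]  free=[FFFF.........]
after truncate(a, 1) → a:[0]  free=[F............]
after unlink(a) →   free=[.............]
after create(a) → a:[0]  free=[F............]
after append(a, 3) → a:[0, 1, 2, 3]  free=[FFFF.........]
after create(b) → a:[0, 1, 2, 3], b:[4]  free=[FFFFF........]
after unlink(b) → a:[0, 1, 2, 3]  free=[FFFF.........]

blocks(a) = [0, 1, 2, 3]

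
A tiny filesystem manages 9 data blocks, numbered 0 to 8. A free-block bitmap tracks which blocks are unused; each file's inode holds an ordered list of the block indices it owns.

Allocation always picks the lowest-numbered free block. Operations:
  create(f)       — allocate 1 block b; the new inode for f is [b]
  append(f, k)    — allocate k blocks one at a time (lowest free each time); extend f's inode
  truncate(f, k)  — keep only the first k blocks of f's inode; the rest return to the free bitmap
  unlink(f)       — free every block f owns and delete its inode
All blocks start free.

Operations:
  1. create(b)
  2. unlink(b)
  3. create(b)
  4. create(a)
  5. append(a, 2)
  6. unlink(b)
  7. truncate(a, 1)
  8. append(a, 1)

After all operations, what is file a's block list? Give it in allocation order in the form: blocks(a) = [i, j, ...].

  1. create(b)  ⇒  F........  {b→[0]}
  2. unlink(b)  ⇒  .........  {}
  3. create(b)  ⇒  F........  {b→[0]}
  4. create(a)  ⇒  FF.......  {a→[1]; b→[0]}
  5. append(a, 2)  ⇒  FFFF.....  {a→[1, 2, 3]; b→[0]}
  6. unlink(b)  ⇒  .FFF.....  {a→[1, 2, 3]}
  7. truncate(a, 1)  ⇒  .F.......  {a→[1]}
  8. append(a, 1)  ⇒  FF.......  {a→[1, 0]}

blocks(a) = [1, 0]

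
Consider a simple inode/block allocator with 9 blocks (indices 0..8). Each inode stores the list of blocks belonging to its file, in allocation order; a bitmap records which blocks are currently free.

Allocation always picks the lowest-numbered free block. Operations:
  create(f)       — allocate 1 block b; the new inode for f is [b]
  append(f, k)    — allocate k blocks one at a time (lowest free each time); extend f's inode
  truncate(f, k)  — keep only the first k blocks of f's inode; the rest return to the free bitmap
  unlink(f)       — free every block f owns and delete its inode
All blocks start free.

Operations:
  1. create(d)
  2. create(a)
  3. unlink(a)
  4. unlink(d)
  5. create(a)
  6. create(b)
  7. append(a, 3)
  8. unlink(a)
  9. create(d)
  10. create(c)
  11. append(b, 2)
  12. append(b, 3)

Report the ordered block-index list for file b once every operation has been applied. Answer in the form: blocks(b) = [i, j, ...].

blocks(b) = [1, 3, 4, 5, 6, 7]

  1. create(d)  ⇒  F........  {d→[0]}
  2. create(a)  ⇒  FF.......  {a→[1]; d→[0]}
  3. unlink(a)  ⇒  F........  {d→[0]}
  4. unlink(d)  ⇒  .........  {}
  5. create(a)  ⇒  F........  {a→[0]}
  6. create(b)  ⇒  FF.......  {a→[0]; b→[1]}
  7. append(a, 3)  ⇒  FFFFF....  {a→[0, 2, 3, 4]; b→[1]}
  8. unlink(a)  ⇒  .F.......  {b→[1]}
  9. create(d)  ⇒  FF.......  {b→[1]; d→[0]}
  10. create(c)  ⇒  FFF......  {b→[1]; c→[2]; d→[0]}
  11. append(b, 2)  ⇒  FFFFF....  {b→[1, 3, 4]; c→[2]; d→[0]}
  12. append(b, 3)  ⇒  FFFFFFFF.  {b→[1, 3, 4, 5, 6, 7]; c→[2]; d→[0]}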